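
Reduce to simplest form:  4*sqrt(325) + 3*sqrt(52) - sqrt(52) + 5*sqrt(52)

4*sqrt(325) = 20*sqrt(13); 3*sqrt(52) = 6*sqrt(13); sqrt(52) = 2*sqrt(13); 5*sqrt(52) = 10*sqrt(13)
Combine: (20 + 6 - 2 + 10)·sqrt(13) = 34*sqrt(13)

34*sqrt(13)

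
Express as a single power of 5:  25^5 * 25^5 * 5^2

25^5 = 5^10; 25^5 = 5^10; 5^2 = 5^2
Combine exponents: 5^22

5^22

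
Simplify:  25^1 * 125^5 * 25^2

25^1 = 5^2; 125^5 = 5^15; 25^2 = 5^4
Combine exponents: 5^21

5^21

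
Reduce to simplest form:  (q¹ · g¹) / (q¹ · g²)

1/g

Quotient: (g^-1)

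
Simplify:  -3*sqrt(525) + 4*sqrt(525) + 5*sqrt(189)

3*sqrt(525) = 15*sqrt(21); 4*sqrt(525) = 20*sqrt(21); 5*sqrt(189) = 15*sqrt(21)
Combine: (-15 + 20 + 15)·sqrt(21) = 20*sqrt(21)

20*sqrt(21)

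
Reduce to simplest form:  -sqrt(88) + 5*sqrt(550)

23*sqrt(22)

sqrt(88) = 2*sqrt(22); 5*sqrt(550) = 25*sqrt(22)
Combine: (-2 + 25)·sqrt(22) = 23*sqrt(22)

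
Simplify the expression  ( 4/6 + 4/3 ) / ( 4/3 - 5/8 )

48/17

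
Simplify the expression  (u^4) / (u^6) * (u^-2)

Quotient: (u^-2)
Multiply by (u^-2): add exponents.

u^(-4)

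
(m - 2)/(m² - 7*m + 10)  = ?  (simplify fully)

Factor: m² - 7*m + 10 = (m - 5)·(m - 2)
Cancel the common factor (m - 2).

1/(m - 5)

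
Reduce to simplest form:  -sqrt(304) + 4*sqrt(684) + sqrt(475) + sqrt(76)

sqrt(304) = 4*sqrt(19); 4*sqrt(684) = 24*sqrt(19); sqrt(475) = 5*sqrt(19); sqrt(76) = 2*sqrt(19)
Combine: (-4 + 24 + 5 + 2)·sqrt(19) = 27*sqrt(19)

27*sqrt(19)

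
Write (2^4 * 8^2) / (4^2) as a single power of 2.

2^6

2^4 = 2^4; 8^2 = 2^6; 4^2 = 2^4
Combine exponents: 2^6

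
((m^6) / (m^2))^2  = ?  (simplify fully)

m^8

Inside the bracket: m^4
Raise to the power 2: m^8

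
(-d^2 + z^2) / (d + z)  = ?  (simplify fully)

Difference of squares: factor out (d + z).

-d + z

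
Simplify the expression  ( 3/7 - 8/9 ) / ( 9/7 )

-29/81

Numerator: 3/7 - 8/9 = -29/63
Denominator: 9/7 = 9/7
Divide: (-29/63) · (7/9) = -29/81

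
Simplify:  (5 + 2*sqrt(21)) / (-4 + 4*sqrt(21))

(7*sqrt(21) + 47)/80

Multiply numerator and denominator by -4*sqrt(21) - 4.
Denominator becomes -320; numerator becomes -188 - 28*sqrt(21).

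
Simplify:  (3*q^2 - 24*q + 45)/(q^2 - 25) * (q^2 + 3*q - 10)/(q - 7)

(3*q^2 - 15*q + 18)/(q - 7)

Factor: 3*q^2 - 24*q + 45 = 3*(q - 3)*(q - 5);  q^2 - 25 = (q - 5)*(q + 5);  q^2 + 3*q - 10 = (q - 2)*(q + 5)
Cancel the common factors (q - 5), (q + 5).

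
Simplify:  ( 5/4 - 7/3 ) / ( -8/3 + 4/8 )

Numerator: 5/4 - 7/3 = -13/12
Denominator: -8/3 + 4/8 = -13/6
Divide: (-13/12) · (-6/13) = 1/2

1/2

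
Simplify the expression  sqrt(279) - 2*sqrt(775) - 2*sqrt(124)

-11*sqrt(31)

sqrt(279) = 3*sqrt(31); 2*sqrt(775) = 10*sqrt(31); 2*sqrt(124) = 4*sqrt(31)
Combine: (3 - 10 - 4)·sqrt(31) = -11*sqrt(31)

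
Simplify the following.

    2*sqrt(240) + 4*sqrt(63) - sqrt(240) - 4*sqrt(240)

2*sqrt(240) = 8*sqrt(15); 4*sqrt(63) = 12*sqrt(7); sqrt(240) = 4*sqrt(15); 4*sqrt(240) = 16*sqrt(15)

-12*sqrt(15) + 12*sqrt(7)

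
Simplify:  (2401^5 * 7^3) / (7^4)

7^19

2401^5 = 7^20; 7^3 = 7^3; 7^4 = 7^4
Combine exponents: 7^19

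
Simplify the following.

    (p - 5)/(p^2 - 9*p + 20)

Factor: p^2 - 9*p + 20 = (p - 4)*(p - 5)
Cancel the common factor (p - 5).

1/(p - 4)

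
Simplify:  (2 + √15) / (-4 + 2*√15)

(4*√15 + 19)/22

Multiply numerator and denominator by -2*√15 - 4.
Denominator becomes -44; numerator becomes -38 - 8*√15.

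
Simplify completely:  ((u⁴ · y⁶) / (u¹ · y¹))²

Inside the bracket: u³ · y⁵
Raise to the power 2: u⁶ · y^10

u⁶*y^10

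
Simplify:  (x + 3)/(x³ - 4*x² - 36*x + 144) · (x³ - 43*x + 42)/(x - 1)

(x² + 10*x + 21)/(x² + 2*x - 24)

Factor: x³ - 4*x² - 36*x + 144 = (x - 6)·(x + 6)·(x - 4);  x³ - 43*x + 42 = (x - 6)·(x - 1)·(x + 7)
Cancel the common factors (x - 6), (x - 1).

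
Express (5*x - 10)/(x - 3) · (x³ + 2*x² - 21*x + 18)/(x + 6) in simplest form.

5*x² - 15*x + 10

Factor: 5*x - 10 = 5·(x - 2);  x³ + 2*x² - 21*x + 18 = (x - 3)·(x + 6)·(x - 1)
Cancel the common factors (x + 6), (x - 3).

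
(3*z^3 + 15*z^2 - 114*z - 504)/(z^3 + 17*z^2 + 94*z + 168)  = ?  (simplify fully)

(3*z - 18)/(z + 6)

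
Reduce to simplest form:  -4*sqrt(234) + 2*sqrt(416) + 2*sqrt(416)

4*sqrt(234) = 12*sqrt(26); 2*sqrt(416) = 8*sqrt(26); 2*sqrt(416) = 8*sqrt(26)
Combine: (-12 + 8 + 8)·sqrt(26) = 4*sqrt(26)

4*sqrt(26)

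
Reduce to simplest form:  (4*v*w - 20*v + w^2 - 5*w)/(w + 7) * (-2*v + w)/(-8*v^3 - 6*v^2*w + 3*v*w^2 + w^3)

(w - 5)/(v*w + 7*v + w^2 + 7*w)

Factor: 4*v*w - 20*v + w^2 - 5*w = (4*v + w)*(w - 5);  -8*v^3 - 6*v^2*w + 3*v*w^2 + w^3 = (-2*v + w)*(4*v + w)*(v + w)
Cancel the common factors (-2*v + w), (4*v + w).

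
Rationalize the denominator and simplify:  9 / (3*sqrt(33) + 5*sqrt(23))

Multiply numerator and denominator by -3*sqrt(33) + 5*sqrt(23).
Denominator becomes 278; numerator becomes -27*sqrt(33) + 45*sqrt(23).

(-27*sqrt(33) + 45*sqrt(23))/278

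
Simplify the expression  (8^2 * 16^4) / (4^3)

2^16

8^2 = 2^6; 16^4 = 2^16; 4^3 = 2^6
Combine exponents: 2^16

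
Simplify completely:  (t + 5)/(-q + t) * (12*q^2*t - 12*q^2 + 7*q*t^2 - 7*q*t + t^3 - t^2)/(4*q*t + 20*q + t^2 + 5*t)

(-3*q*t + 3*q - t^2 + t)/(q - t)

Factor: 12*q^2*t - 12*q^2 + 7*q*t^2 - 7*q*t + t^3 - t^2 = (4*q + t)*(3*q + t)*(t - 1);  4*q*t + 20*q + t^2 + 5*t = (t + 5)*(4*q + t)
Cancel the common factors (4*q + t), (t + 5).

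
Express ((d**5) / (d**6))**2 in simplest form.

d**(-2)

Inside the bracket: (d**-1)
Raise to the power 2: (d**-2)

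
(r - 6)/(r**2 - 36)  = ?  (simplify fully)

Factor: r**2 - 36 = (r - 6)*(r + 6)
Cancel the common factor (r - 6).

1/(r + 6)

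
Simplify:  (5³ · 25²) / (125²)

5^1

5³ = 5^3; 25² = 5^4; 125² = 5^6
Combine exponents: 5^1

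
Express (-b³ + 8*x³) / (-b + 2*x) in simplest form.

Factor as (a-b)(a^2+ab+b^2) with a=(2*x), b=b.

b² + 2*b*x + 4*x²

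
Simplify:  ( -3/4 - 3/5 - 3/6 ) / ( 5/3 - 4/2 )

Numerator: -3/4 - 3/5 - 3/6 = -37/20
Denominator: 5/3 - 4/2 = -1/3
Divide: (-37/20) · (-3) = 111/20

111/20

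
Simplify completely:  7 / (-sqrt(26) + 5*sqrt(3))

(sqrt(26) + 5*sqrt(3))/7

Multiply numerator and denominator by sqrt(26) + 5*sqrt(3).
Denominator becomes 49; numerator becomes 7*sqrt(26) + 35*sqrt(3).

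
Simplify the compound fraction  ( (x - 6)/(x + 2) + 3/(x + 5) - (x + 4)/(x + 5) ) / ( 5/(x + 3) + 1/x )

(-4*x³ - 44*x² - 96*x)/(6*x³ + 45*x² + 81*x + 30)

Numerator: (x - 6)/(x + 2) + 3/(x + 5) - (x + 4)/(x + 5) = (-4*x - 32)/(x² + 7*x + 10)
Denominator: 5/(x + 3) + 1/x = (6*x + 3)/(x² + 3*x)
Divide: ((-4*x - 32)/(x² + 7*x + 10)) · ((x² + 3*x)/(6*x + 3)) = (-4*x³ - 44*x² - 96*x)/(6*x³ + 45*x² + 81*x + 30)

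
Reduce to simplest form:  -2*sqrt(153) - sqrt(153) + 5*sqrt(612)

21*sqrt(17)

2*sqrt(153) = 6*sqrt(17); sqrt(153) = 3*sqrt(17); 5*sqrt(612) = 30*sqrt(17)
Combine: (-6 - 3 + 30)·sqrt(17) = 21*sqrt(17)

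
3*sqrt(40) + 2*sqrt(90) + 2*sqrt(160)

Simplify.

20*sqrt(10)

3*sqrt(40) = 6*sqrt(10); 2*sqrt(90) = 6*sqrt(10); 2*sqrt(160) = 8*sqrt(10)
Combine: (6 + 6 + 8)·sqrt(10) = 20*sqrt(10)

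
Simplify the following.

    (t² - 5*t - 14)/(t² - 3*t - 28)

Factor: t² - 5*t - 14 = (t - 7)·(t + 2);  t² - 3*t - 28 = (t - 7)·(t + 4)
Cancel the common factor (t - 7).

(t + 2)/(t + 4)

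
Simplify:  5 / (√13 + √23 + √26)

(-65*√46 + 25*√26 + 40*√23 + 90*√13)/548

Group as (√13 + √23) + √26; multiply by (√13 + √23) - √26, then rationalise the remaining surd.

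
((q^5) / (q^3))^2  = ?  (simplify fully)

q^4

Inside the bracket: q^2
Raise to the power 2: q^4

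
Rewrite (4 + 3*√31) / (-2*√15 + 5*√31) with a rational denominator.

(8*√15 + 20*√31 + 6*√465 + 465)/715

Multiply numerator and denominator by 2*√15 + 5*√31.
Denominator becomes 715; numerator becomes 8*√15 + 20*√31 + 6*√465 + 465.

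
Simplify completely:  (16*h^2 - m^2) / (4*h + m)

Difference of squares: factor out (4*h + m).

4*h - m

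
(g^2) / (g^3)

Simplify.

1/g

Quotient: (g^-1)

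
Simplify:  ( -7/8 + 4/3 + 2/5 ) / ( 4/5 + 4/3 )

103/256

Numerator: -7/8 + 4/3 + 2/5 = 103/120
Denominator: 4/5 + 4/3 = 32/15
Divide: (103/120) · (15/32) = 103/256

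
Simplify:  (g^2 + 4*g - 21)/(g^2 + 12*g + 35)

(g - 3)/(g + 5)

Factor: g^2 + 4*g - 21 = (g - 3)*(g + 7);  g^2 + 12*g + 35 = (g + 5)*(g + 7)
Cancel the common factor (g + 7).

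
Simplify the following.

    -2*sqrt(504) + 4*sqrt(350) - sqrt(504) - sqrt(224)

2*sqrt(504) = 12*sqrt(14); 4*sqrt(350) = 20*sqrt(14); sqrt(504) = 6*sqrt(14); sqrt(224) = 4*sqrt(14)
Combine: (-12 + 20 - 6 - 4)·sqrt(14) = -2*sqrt(14)

-2*sqrt(14)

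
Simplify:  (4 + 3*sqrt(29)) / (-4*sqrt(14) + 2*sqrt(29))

Multiply numerator and denominator by 2*sqrt(29) + 4*sqrt(14).
Denominator becomes -108; numerator becomes 8*sqrt(29) + 16*sqrt(14) + 174 + 12*sqrt(406).

(-6*sqrt(406) - 87 - 8*sqrt(14) - 4*sqrt(29))/54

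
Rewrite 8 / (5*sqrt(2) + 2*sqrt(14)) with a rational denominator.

(-20*sqrt(2) + 8*sqrt(14))/3

Multiply numerator and denominator by -5*sqrt(2) + 2*sqrt(14).
Denominator becomes 6; numerator becomes -40*sqrt(2) + 16*sqrt(14).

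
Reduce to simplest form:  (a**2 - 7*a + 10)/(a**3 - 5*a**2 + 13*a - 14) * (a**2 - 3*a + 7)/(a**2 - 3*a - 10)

Factor: a**2 - 7*a + 10 = (a - 2)*(a - 5);  a**3 - 5*a**2 + 13*a - 14 = (a**2 - 3*a + 7)*(a - 2);  a**2 - 3*a - 10 = (a - 5)*(a + 2)
Cancel the common factors (a**2 - 3*a + 7), (a - 2), (a - 5).

1/(a + 2)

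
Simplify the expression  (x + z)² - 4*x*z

(x - z)²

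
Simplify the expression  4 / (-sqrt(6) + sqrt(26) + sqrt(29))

(-196*sqrt(6) + 12*sqrt(29) + 36*sqrt(26) + 16*sqrt(1131))/615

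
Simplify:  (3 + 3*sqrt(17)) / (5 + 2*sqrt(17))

(-9*sqrt(17) + 87)/43

Multiply numerator and denominator by -2*sqrt(17) + 5.
Denominator becomes -43; numerator becomes -87 + 9*sqrt(17).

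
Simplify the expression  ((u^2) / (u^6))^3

Inside the bracket: (u^-4)
Raise to the power 3: (u^-12)

u^(-12)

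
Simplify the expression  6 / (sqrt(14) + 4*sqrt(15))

Multiply numerator and denominator by -4*sqrt(15) + sqrt(14).
Denominator becomes -226; numerator becomes -24*sqrt(15) + 6*sqrt(14).

(-3*sqrt(14) + 12*sqrt(15))/113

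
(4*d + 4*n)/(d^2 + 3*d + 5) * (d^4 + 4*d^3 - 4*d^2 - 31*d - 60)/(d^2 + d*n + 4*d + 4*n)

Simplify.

4*d - 12

Factor: 4*d + 4*n = 4*(d + n);  d^4 + 4*d^3 - 4*d^2 - 31*d - 60 = (d - 3)*(d + 4)*(d^2 + 3*d + 5);  d^2 + d*n + 4*d + 4*n = (d + n)*(d + 4)
Cancel the common factors (d^2 + 3*d + 5), (d + 4), (d + n).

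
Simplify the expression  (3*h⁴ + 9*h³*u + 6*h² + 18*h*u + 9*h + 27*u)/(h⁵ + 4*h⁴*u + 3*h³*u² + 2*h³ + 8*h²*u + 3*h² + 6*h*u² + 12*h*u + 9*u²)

3/(h + u)

Factor: 3*h⁴ + 9*h³*u + 6*h² + 18*h*u + 9*h + 27*u = 3·(h² - h + 3)·(h + 1)·(h + 3*u);  h⁵ + 4*h⁴*u + 3*h³*u² + 2*h³ + 8*h²*u + 3*h² + 6*h*u² + 12*h*u + 9*u² = (h² - h + 3)·(h + 1)·(h + u)·(h + 3*u)
Cancel the common factors (h² - h + 3), (h + 1), (h + 3*u).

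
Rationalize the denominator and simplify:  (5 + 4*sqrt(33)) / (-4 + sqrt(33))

(21*sqrt(33) + 152)/17

Multiply numerator and denominator by -sqrt(33) - 4.
Denominator becomes -17; numerator becomes -152 - 21*sqrt(33).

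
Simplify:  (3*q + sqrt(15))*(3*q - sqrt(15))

(3*q)**2 - (sqrt(15))**2 = 9*q**2 - 15.

9*q**2 - 15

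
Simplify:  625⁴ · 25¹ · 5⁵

5^23

625⁴ = 5^16; 25¹ = 5^2; 5⁵ = 5^5
Combine exponents: 5^23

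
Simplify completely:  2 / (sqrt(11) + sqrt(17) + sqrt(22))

(-11*sqrt(34) + 3*sqrt(22) + 8*sqrt(17) + 14*sqrt(11))/178

Group as (sqrt(11) + sqrt(17)) + sqrt(22); multiply by (sqrt(11) + sqrt(17)) - sqrt(22), then rationalise the remaining surd.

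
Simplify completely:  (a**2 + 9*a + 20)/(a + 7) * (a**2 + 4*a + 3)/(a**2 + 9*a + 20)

(a**2 + 4*a + 3)/(a + 7)

Factor: a**2 + 9*a + 20 = (a + 4)*(a + 5);  a**2 + 4*a + 3 = (a + 3)*(a + 1);  a**2 + 9*a + 20 = (a + 5)*(a + 4)
Cancel the common factors (a + 4), (a + 5).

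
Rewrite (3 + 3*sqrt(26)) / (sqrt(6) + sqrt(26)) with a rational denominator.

(-6*sqrt(39) - 3*sqrt(6) + 3*sqrt(26) + 78)/20

Multiply numerator and denominator by -sqrt(6) + sqrt(26).
Denominator becomes 20; numerator becomes -6*sqrt(39) - 3*sqrt(6) + 3*sqrt(26) + 78.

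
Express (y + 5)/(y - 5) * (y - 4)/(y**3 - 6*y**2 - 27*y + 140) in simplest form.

1/(y**2 - 12*y + 35)

Factor: y**3 - 6*y**2 - 27*y + 140 = (y + 5)*(y - 4)*(y - 7)
Cancel the common factors (y - 4), (y + 5).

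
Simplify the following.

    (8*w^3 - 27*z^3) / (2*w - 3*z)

4*w^2 + 6*w*z + 9*z^2

Apply the difference-of-cubes factorisation and cancel (2*w - 3*z).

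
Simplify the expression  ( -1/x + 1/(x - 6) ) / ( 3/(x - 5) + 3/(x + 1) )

Numerator: -1/x + 1/(x - 6) = 6/(x^2 - 6*x)
Denominator: 3/(x - 5) + 3/(x + 1) = (6*x - 12)/(x^2 - 4*x - 5)
Divide: (6/(x^2 - 6*x)) · ((x^2 - 4*x - 5)/(6*x - 12)) = (x^2 - 4*x - 5)/(x^3 - 8*x^2 + 12*x)

(x^2 - 4*x - 5)/(x^3 - 8*x^2 + 12*x)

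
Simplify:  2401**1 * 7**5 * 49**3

7**15

2401**1 = 7**4; 7**5 = 7**5; 49**3 = 7**6
Combine exponents: 7**15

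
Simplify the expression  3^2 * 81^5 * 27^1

3^2 = 3^2; 81^5 = 3^20; 27^1 = 3^3
Combine exponents: 3^25

3^25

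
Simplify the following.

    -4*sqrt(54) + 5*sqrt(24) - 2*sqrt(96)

-10*sqrt(6)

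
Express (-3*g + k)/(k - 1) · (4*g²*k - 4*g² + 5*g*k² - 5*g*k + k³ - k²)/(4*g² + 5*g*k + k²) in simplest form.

-3*g + k

Factor: 4*g²*k - 4*g² + 5*g*k² - 5*g*k + k³ - k² = (4*g + k)·(k - 1)·(g + k);  4*g² + 5*g*k + k² = (g + k)·(4*g + k)
Cancel the common factors (k - 1), (g + k), (4*g + k).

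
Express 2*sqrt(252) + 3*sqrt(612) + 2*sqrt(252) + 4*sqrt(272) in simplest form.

24*sqrt(7) + 34*sqrt(17)

2*sqrt(252) = 12*sqrt(7); 3*sqrt(612) = 18*sqrt(17); 2*sqrt(252) = 12*sqrt(7); 4*sqrt(272) = 16*sqrt(17)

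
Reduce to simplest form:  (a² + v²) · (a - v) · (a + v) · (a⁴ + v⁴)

(a+v)(a-v) = a² - v²; continue pairing.

a⁸ - v⁸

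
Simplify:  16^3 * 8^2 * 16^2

2^26

16^3 = 2^12; 8^2 = 2^6; 16^2 = 2^8
Combine exponents: 2^26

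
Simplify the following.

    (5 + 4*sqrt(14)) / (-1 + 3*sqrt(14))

(19*sqrt(14) + 173)/125

Multiply numerator and denominator by -3*sqrt(14) - 1.
Denominator becomes -125; numerator becomes -173 - 19*sqrt(14).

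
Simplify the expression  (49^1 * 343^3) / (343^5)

49^1 = 7^2; 343^3 = 7^9; 343^5 = 7^15
Combine exponents: 7^(-4)

7^(-4)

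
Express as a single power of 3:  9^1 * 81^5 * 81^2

9^1 = 3^2; 81^5 = 3^20; 81^2 = 3^8
Combine exponents: 3^30

3^30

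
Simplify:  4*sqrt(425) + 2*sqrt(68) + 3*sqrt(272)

36*sqrt(17)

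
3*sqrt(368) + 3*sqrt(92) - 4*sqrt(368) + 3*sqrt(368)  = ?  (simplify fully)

3*sqrt(368) = 12*sqrt(23); 3*sqrt(92) = 6*sqrt(23); 4*sqrt(368) = 16*sqrt(23); 3*sqrt(368) = 12*sqrt(23)
Combine: (12 + 6 - 16 + 12)·sqrt(23) = 14*sqrt(23)

14*sqrt(23)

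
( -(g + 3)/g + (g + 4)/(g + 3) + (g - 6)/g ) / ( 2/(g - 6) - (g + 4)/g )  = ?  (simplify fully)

(-g^3 + 11*g^2 - 3*g - 162)/(g^3 - g^2 - 36*g - 72)

Numerator: -(g + 3)/g + (g + 4)/(g + 3) + (g - 6)/g = (g^2 - 5*g - 27)/(g^2 + 3*g)
Denominator: 2/(g - 6) - (g + 4)/g = (-g^2 + 4*g + 24)/(g^2 - 6*g)
Divide: ((g^2 - 5*g - 27)/(g^2 + 3*g)) · ((g^2 - 6*g)/(-g^2 + 4*g + 24)) = (-g^3 + 11*g^2 - 3*g - 162)/(g^3 - g^2 - 36*g - 72)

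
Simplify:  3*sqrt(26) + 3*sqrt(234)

12*sqrt(26)

3*sqrt(26) = 3*sqrt(26); 3*sqrt(234) = 9*sqrt(26)
Combine: (3 + 9)·sqrt(26) = 12*sqrt(26)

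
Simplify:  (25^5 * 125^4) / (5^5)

25^5 = 5^10; 125^4 = 5^12; 5^5 = 5^5
Combine exponents: 5^17

5^17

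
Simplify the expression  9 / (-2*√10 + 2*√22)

(3*√10 + 3*√22)/8

Multiply numerator and denominator by 2*√10 + 2*√22.
Denominator becomes 48; numerator becomes 18*√10 + 18*√22.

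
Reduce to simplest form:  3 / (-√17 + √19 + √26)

Group as (√19 + √26) - √17; multiply by (√19 + √26) + √17, then rationalise the remaining surd.

(-42*√17 + 15*√26 + 36*√19 + 3*√8398)/596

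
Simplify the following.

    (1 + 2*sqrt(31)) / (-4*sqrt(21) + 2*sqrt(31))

(-4*sqrt(651) - 62 - 2*sqrt(21) - sqrt(31))/106

Multiply numerator and denominator by 2*sqrt(31) + 4*sqrt(21).
Denominator becomes -212; numerator becomes 2*sqrt(31) + 4*sqrt(21) + 124 + 8*sqrt(651).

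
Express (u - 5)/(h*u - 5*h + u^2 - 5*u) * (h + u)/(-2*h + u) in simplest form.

1/(-2*h + u)

Factor: h*u - 5*h + u^2 - 5*u = (u - 5)*(h + u)
Cancel the common factors (h + u), (u - 5).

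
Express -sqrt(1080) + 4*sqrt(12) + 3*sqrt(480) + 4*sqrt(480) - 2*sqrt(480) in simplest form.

sqrt(1080) = 6*sqrt(30); 4*sqrt(12) = 8*sqrt(3); 3*sqrt(480) = 12*sqrt(30); 4*sqrt(480) = 16*sqrt(30); 2*sqrt(480) = 8*sqrt(30)

8*sqrt(3) + 14*sqrt(30)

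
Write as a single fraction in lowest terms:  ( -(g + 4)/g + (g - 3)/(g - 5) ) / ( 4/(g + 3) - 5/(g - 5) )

(2*g^2 - 14*g - 60)/(g^2 + 35*g)

Numerator: -(g + 4)/g + (g - 3)/(g - 5) = (-2*g + 20)/(g^2 - 5*g)
Denominator: 4/(g + 3) - 5/(g - 5) = (-g - 35)/(g^2 - 2*g - 15)
Divide: ((-2*g + 20)/(g^2 - 5*g)) · ((g^2 - 2*g - 15)/(-g - 35)) = (2*g^2 - 14*g - 60)/(g^2 + 35*g)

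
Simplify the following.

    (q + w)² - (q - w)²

4*q*w

Only the odd-power cross terms survive.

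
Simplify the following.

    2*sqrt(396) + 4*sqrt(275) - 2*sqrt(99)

2*sqrt(396) = 12*sqrt(11); 4*sqrt(275) = 20*sqrt(11); 2*sqrt(99) = 6*sqrt(11)
Combine: (12 + 20 - 6)·sqrt(11) = 26*sqrt(11)

26*sqrt(11)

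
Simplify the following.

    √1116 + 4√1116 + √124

32*√31

√1116 = 6*√31; 4√1116 = 24*√31; √124 = 2*√31
Combine: (6 + 24 + 2)·√31 = 32*√31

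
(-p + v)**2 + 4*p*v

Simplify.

After expansion: p**2 + 2*p*v + v**2 — a perfect-square trinomial.

(p + v)**2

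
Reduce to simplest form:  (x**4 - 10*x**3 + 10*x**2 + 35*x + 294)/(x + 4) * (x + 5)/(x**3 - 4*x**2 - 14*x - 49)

Factor: x**4 - 10*x**3 + 10*x**2 + 35*x + 294 = (x - 6)*(x**2 + 3*x + 7)*(x - 7);  x**3 - 4*x**2 - 14*x - 49 = (x - 7)*(x**2 + 3*x + 7)
Cancel the common factors (x**2 + 3*x + 7), (x - 7).

(x**2 - x - 30)/(x + 4)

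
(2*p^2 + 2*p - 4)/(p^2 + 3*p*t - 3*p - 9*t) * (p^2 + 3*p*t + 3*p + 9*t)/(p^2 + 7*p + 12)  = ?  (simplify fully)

Factor: 2*p^2 + 2*p - 4 = 2*(p + 2)*(p - 1);  p^2 + 3*p*t - 3*p - 9*t = (p - 3)*(p + 3*t);  p^2 + 3*p*t + 3*p + 9*t = (p + 3*t)*(p + 3);  p^2 + 7*p + 12 = (p + 3)*(p + 4)
Cancel the common factors (p + 3), (p + 3*t).

(2*p^2 + 2*p - 4)/(p^2 + p - 12)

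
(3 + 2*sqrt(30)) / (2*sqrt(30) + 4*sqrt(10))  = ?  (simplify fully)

Multiply numerator and denominator by -4*sqrt(10) + 2*sqrt(30).
Denominator becomes -40; numerator becomes -80*sqrt(3) - 12*sqrt(10) + 6*sqrt(30) + 120.

(-60 - 3*sqrt(30) + 6*sqrt(10) + 40*sqrt(3))/20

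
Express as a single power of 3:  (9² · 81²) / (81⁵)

9² = 3^4; 81² = 3^8; 81⁵ = 3^20
Combine exponents: 3^(-8)

3^(-8)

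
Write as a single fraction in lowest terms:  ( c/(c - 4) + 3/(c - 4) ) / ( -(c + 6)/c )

(-c^2 - 3*c)/(c^2 + 2*c - 24)

Numerator: c/(c - 4) + 3/(c - 4) = (c + 3)/(c - 4)
Denominator: -(c + 6)/c = (-c - 6)/c
Divide: ((c + 3)/(c - 4)) · (c/(-c - 6)) = (-c^2 - 3*c)/(c^2 + 2*c - 24)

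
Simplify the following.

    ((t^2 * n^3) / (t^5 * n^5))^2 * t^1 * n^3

1/(n*t^5)

Inside the bracket: (t^-3) * (n^-2)
Raise to the power 2: (t^-6) * (n^-4)
Multiply by t^1 * n^3: add exponents.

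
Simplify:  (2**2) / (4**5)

2**(-8)

2**2 = 2**2; 4**5 = 2**10
Combine exponents: 2**(-8)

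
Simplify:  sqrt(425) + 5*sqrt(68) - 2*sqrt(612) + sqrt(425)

sqrt(425) = 5*sqrt(17); 5*sqrt(68) = 10*sqrt(17); 2*sqrt(612) = 12*sqrt(17); sqrt(425) = 5*sqrt(17)
Combine: (5 + 10 - 12 + 5)·sqrt(17) = 8*sqrt(17)

8*sqrt(17)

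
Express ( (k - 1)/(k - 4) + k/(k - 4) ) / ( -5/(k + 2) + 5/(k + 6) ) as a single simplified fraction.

Numerator: (k - 1)/(k - 4) + k/(k - 4) = (2*k - 1)/(k - 4)
Denominator: -5/(k + 2) + 5/(k + 6) = -20/(k^2 + 8*k + 12)
Divide: ((2*k - 1)/(k - 4)) · (-k^2/20 - 2*k/5 - 3/5) = (-2*k^3 - 15*k^2 - 16*k + 12)/(20*k - 80)

(-2*k^3 - 15*k^2 - 16*k + 12)/(20*k - 80)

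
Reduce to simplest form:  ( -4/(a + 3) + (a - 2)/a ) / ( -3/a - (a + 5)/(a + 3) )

Numerator: -4/(a + 3) + (a - 2)/a = (a^2 - 3*a - 6)/(a^2 + 3*a)
Denominator: -3/a - (a + 5)/(a + 3) = (-a^2 - 8*a - 9)/(a^2 + 3*a)
Divide: ((a^2 - 3*a - 6)/(a^2 + 3*a)) · ((a^2 + 3*a)/(-a^2 - 8*a - 9)) = (-a^2 + 3*a + 6)/(a^2 + 8*a + 9)

(-a^2 + 3*a + 6)/(a^2 + 8*a + 9)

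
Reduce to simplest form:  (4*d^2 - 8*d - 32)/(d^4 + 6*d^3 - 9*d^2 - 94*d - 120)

Factor: 4*d^2 - 8*d - 32 = 4*(d + 2)*(d - 4);  d^4 + 6*d^3 - 9*d^2 - 94*d - 120 = (d + 5)*(d + 3)*(d - 4)*(d + 2)
Cancel the common factors (d + 2), (d - 4).

4/(d^2 + 8*d + 15)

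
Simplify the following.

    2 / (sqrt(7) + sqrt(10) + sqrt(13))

Group as (sqrt(10) + sqrt(13)) + sqrt(7); multiply by (sqrt(10) + sqrt(13)) - sqrt(7), then rationalise the remaining surd.

(-sqrt(910) + 2*sqrt(13) + 5*sqrt(10) + 8*sqrt(7))/66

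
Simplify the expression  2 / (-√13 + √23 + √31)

(-82*√13 + 10*√31 + 42*√23 + 4*√9269)/1171

Group as (√23 + √31) - √13; multiply by (√23 + √31) + √13, then rationalise the remaining surd.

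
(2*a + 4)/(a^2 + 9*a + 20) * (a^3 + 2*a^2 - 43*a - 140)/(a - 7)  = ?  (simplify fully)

2*a + 4

Factor: 2*a + 4 = 2*(a + 2);  a^2 + 9*a + 20 = (a + 4)*(a + 5);  a^3 + 2*a^2 - 43*a - 140 = (a - 7)*(a + 5)*(a + 4)
Cancel the common factors (a - 7), (a + 5), (a + 4).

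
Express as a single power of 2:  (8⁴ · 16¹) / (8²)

8⁴ = 2^12; 16¹ = 2^4; 8² = 2^6
Combine exponents: 2^10

2^10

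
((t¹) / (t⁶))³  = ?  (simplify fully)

t^(-15)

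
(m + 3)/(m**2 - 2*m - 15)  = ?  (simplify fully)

1/(m - 5)

Factor: m**2 - 2*m - 15 = (m + 3)*(m - 5)
Cancel the common factor (m + 3).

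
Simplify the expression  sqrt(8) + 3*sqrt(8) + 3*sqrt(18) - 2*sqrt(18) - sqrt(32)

sqrt(8) = 2*sqrt(2); 3*sqrt(8) = 6*sqrt(2); 3*sqrt(18) = 9*sqrt(2); 2*sqrt(18) = 6*sqrt(2); sqrt(32) = 4*sqrt(2)
Combine: (2 + 6 + 9 - 6 - 4)·sqrt(2) = 7*sqrt(2)

7*sqrt(2)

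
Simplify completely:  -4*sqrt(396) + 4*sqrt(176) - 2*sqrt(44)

-12*sqrt(11)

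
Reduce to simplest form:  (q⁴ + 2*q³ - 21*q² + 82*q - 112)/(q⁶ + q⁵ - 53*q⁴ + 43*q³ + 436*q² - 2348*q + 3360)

Factor: q⁴ + 2*q³ - 21*q² + 82*q - 112 = (q - 2)·(q + 7)·(q² - 3*q + 8);  q⁶ + q⁵ - 53*q⁴ + 43*q³ + 436*q² - 2348*q + 3360 = (q + 7)·(q - 6)·(q² - 3*q + 8)·(q - 2)·(q + 5)
Cancel the common factors (q² - 3*q + 8), (q + 7), (q - 2).

1/(q² - q - 30)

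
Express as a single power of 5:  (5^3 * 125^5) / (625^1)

5^14

5^3 = 5^3; 125^5 = 5^15; 625^1 = 5^4
Combine exponents: 5^14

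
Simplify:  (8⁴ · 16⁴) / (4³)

8⁴ = 2^12; 16⁴ = 2^16; 4³ = 2^6
Combine exponents: 2^22

2^22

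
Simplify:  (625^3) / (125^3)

625^3 = 5^12; 125^3 = 5^9
Combine exponents: 5^3

5^3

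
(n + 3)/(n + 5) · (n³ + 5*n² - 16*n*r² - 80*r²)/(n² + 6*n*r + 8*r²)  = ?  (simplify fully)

(n² - 4*n*r + 3*n - 12*r)/(n + 2*r)

Factor: n³ + 5*n² - 16*n*r² - 80*r² = (n + 4*r)·(n + 5)·(n - 4*r);  n² + 6*n*r + 8*r² = (n + 4*r)·(n + 2*r)
Cancel the common factors (n + 4*r), (n + 5).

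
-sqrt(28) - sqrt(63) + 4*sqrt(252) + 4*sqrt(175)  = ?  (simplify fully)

39*sqrt(7)

sqrt(28) = 2*sqrt(7); sqrt(63) = 3*sqrt(7); 4*sqrt(252) = 24*sqrt(7); 4*sqrt(175) = 20*sqrt(7)
Combine: (-2 - 3 + 24 + 20)·sqrt(7) = 39*sqrt(7)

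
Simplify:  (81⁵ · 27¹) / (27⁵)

81⁵ = 3^20; 27¹ = 3^3; 27⁵ = 3^15
Combine exponents: 3^8

3^8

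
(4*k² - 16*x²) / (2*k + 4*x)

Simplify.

2*k - 4*x

4*k² - 16*x² factors as -4*(-k + 2*x)*(k + 2*x).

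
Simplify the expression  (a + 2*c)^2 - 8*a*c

(a - 2*c)^2

Expand the square and combine the 8*a*c term.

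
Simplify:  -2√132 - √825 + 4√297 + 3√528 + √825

20*√33

2√132 = 4*√33; √825 = 5*√33; 4√297 = 12*√33; 3√528 = 12*√33; √825 = 5*√33
Combine: (-4 - 5 + 12 + 12 + 5)·√33 = 20*√33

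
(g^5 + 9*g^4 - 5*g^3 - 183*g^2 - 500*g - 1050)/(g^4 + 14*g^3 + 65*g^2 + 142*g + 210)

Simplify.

Factor: g^5 + 9*g^4 - 5*g^3 - 183*g^2 - 500*g - 1050 = (g + 7)*(g + 5)*(g - 5)*(g^2 + 2*g + 6);  g^4 + 14*g^3 + 65*g^2 + 142*g + 210 = (g + 5)*(g^2 + 2*g + 6)*(g + 7)
Cancel the common factors (g^2 + 2*g + 6), (g + 7), (g + 5).

g - 5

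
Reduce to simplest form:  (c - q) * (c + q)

c^2 - q^2

Telescope via difference of squares: (c+q)(c-q) = c^2 - q^2.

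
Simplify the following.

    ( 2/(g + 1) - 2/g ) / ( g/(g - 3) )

Numerator: 2/(g + 1) - 2/g = -2/(g² + g)
Denominator: g/(g - 3) = g/(g - 3)
Divide: (-2/(g² + g)) · ((g - 3)/g) = (-2*g + 6)/(g³ + g²)

(-2*g + 6)/(g³ + g²)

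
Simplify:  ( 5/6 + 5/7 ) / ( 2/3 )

65/28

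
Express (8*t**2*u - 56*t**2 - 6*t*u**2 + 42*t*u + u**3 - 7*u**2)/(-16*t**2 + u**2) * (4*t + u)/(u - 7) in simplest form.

-2*t + u

Factor: 8*t**2*u - 56*t**2 - 6*t*u**2 + 42*t*u + u**3 - 7*u**2 = (-4*t + u)*(-2*t + u)*(u - 7);  -16*t**2 + u**2 = (4*t + u)*(-4*t + u)
Cancel the common factors (u - 7), (4*t + u), (-4*t + u).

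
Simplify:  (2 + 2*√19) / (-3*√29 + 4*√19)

(6*√29 + 8*√19 + 6*√551 + 152)/43

Multiply numerator and denominator by 3*√29 + 4*√19.
Denominator becomes 43; numerator becomes 6*√29 + 8*√19 + 6*√551 + 152.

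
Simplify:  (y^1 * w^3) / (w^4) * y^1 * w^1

Quotient: y^1 * (w^-1)
Multiply by y^1 * w^1: add exponents.

y^2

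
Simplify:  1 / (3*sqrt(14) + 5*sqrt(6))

(-3*sqrt(14) + 5*sqrt(6))/24

Multiply numerator and denominator by -5*sqrt(6) + 3*sqrt(14).
Denominator becomes -24; numerator becomes -5*sqrt(6) + 3*sqrt(14).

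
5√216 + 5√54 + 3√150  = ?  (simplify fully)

5√216 = 30*√6; 5√54 = 15*√6; 3√150 = 15*√6
Combine: (30 + 15 + 15)·√6 = 60*√6

60*√6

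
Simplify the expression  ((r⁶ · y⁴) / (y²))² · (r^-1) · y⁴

Inside the bracket: r⁶ · y²
Raise to the power 2: r^12 · y⁴
Multiply by (r^-1) · y⁴: add exponents.

r^11*y⁸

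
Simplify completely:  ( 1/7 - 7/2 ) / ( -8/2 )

47/56

Numerator: 1/7 - 7/2 = -47/14
Denominator: -8/2 = -4
Divide: (-47/14) · (-1/4) = 47/56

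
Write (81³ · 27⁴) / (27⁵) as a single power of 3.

3^9

81³ = 3^12; 27⁴ = 3^12; 27⁵ = 3^15
Combine exponents: 3^9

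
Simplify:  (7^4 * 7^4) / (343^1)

7^5

7^4 = 7^4; 7^4 = 7^4; 343^1 = 7^3
Combine exponents: 7^5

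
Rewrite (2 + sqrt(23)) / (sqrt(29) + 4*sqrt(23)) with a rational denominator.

(-sqrt(667) - 2*sqrt(29) + 8*sqrt(23) + 92)/339

Multiply numerator and denominator by -sqrt(29) + 4*sqrt(23).
Denominator becomes 339; numerator becomes -sqrt(667) - 2*sqrt(29) + 8*sqrt(23) + 92.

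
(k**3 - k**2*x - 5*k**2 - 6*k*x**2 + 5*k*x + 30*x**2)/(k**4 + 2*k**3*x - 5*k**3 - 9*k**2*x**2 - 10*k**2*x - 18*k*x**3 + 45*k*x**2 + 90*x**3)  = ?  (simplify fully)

1/(k + 3*x)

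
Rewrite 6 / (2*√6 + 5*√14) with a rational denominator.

(-6*√6 + 15*√14)/163

Multiply numerator and denominator by -2*√6 + 5*√14.
Denominator becomes 326; numerator becomes -12*√6 + 30*√14.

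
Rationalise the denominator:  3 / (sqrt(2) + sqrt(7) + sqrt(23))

(-27*sqrt(7) - 42*sqrt(2) + 3*sqrt(322) + 21*sqrt(23))/70

Group as (sqrt(7) + sqrt(23)) + sqrt(2); multiply by (sqrt(7) + sqrt(23)) - sqrt(2), then rationalise the remaining surd.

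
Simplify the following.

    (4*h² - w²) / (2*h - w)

2*h + w

Difference of squares: factor out (2*h - w).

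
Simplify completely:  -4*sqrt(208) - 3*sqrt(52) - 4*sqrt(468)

4*sqrt(208) = 16*sqrt(13); 3*sqrt(52) = 6*sqrt(13); 4*sqrt(468) = 24*sqrt(13)
Combine: (-16 - 6 - 24)·sqrt(13) = -46*sqrt(13)

-46*sqrt(13)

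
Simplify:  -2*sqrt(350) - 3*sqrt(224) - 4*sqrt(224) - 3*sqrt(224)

-50*sqrt(14)

2*sqrt(350) = 10*sqrt(14); 3*sqrt(224) = 12*sqrt(14); 4*sqrt(224) = 16*sqrt(14); 3*sqrt(224) = 12*sqrt(14)
Combine: (-10 - 12 - 16 - 12)·sqrt(14) = -50*sqrt(14)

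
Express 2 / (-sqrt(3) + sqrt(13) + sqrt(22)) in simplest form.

(-16*sqrt(3) - 3*sqrt(22) + 6*sqrt(13) + sqrt(858))/30

Group as (sqrt(13) + sqrt(22)) - sqrt(3); multiply by (sqrt(13) + sqrt(22)) + sqrt(3), then rationalise the remaining surd.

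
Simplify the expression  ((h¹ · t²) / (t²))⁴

h⁴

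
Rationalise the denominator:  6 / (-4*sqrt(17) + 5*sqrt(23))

Multiply numerator and denominator by 4*sqrt(17) + 5*sqrt(23).
Denominator becomes 303; numerator becomes 24*sqrt(17) + 30*sqrt(23).

(8*sqrt(17) + 10*sqrt(23))/101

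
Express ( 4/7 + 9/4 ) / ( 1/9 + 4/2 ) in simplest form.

711/532

Numerator: 4/7 + 9/4 = 79/28
Denominator: 1/9 + 4/2 = 19/9
Divide: (79/28) · (9/19) = 711/532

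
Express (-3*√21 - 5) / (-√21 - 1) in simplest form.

Multiply numerator and denominator by -1 + √21.
Denominator becomes -20; numerator becomes -58 - 2*√21.

(√21 + 29)/10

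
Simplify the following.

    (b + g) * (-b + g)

-b^2 + g^2

(g+b)(g-b) = -b^2 + g^2.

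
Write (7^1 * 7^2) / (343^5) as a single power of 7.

7^(-12)

7^1 = 7^1; 7^2 = 7^2; 343^5 = 7^15
Combine exponents: 7^(-12)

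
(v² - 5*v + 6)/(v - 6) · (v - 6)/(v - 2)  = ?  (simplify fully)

v - 3

Factor: v² - 5*v + 6 = (v - 3)·(v - 2)
Cancel the common factors (v - 2), (v - 6).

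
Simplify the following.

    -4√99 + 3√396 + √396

12*√11

4√99 = 12*√11; 3√396 = 18*√11; √396 = 6*√11
Combine: (-12 + 18 + 6)·√11 = 12*√11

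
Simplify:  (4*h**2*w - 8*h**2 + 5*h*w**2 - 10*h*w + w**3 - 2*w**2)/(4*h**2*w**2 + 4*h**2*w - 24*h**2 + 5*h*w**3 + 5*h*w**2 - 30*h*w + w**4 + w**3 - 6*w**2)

Factor: 4*h**2*w - 8*h**2 + 5*h*w**2 - 10*h*w + w**3 - 2*w**2 = (4*h + w)*(h + w)*(w - 2);  4*h**2*w**2 + 4*h**2*w - 24*h**2 + 5*h*w**3 + 5*h*w**2 - 30*h*w + w**4 + w**3 - 6*w**2 = (4*h + w)*(h + w)*(w + 3)*(w - 2)
Cancel the common factors (h + w), (w - 2), (4*h + w).

1/(w + 3)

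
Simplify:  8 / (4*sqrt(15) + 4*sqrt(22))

(-2*sqrt(15) + 2*sqrt(22))/7

Multiply numerator and denominator by -4*sqrt(22) + 4*sqrt(15).
Denominator becomes -112; numerator becomes -32*sqrt(22) + 32*sqrt(15).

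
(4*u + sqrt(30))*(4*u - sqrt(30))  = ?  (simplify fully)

Product of conjugates: (P+Q)(P-Q) = P^2 - Q^2.

16*u^2 - 30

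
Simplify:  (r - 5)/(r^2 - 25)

1/(r + 5)

Factor: r^2 - 25 = (r - 5)*(r + 5)
Cancel the common factor (r - 5).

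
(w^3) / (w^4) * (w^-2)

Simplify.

w^(-3)

Quotient: (w^-1)
Multiply by (w^-2): add exponents.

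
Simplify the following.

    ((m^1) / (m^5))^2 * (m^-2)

Inside the bracket: (m^-4)
Raise to the power 2: (m^-8)
Multiply by (m^-2): add exponents.

m^(-10)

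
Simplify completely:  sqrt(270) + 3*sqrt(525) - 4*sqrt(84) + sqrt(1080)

sqrt(270) = 3*sqrt(30); 3*sqrt(525) = 15*sqrt(21); 4*sqrt(84) = 8*sqrt(21); sqrt(1080) = 6*sqrt(30)

7*sqrt(21) + 9*sqrt(30)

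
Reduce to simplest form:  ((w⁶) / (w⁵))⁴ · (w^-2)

w²

Inside the bracket: w¹
Raise to the power 4: w⁴
Multiply by (w^-2): add exponents.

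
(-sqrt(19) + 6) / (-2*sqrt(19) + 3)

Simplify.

(-9*sqrt(19) + 20)/67

Multiply numerator and denominator by 3 + 2*sqrt(19).
Denominator becomes -67; numerator becomes -20 + 9*sqrt(19).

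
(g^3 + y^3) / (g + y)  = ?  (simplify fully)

g^2 - g*y + y^2

Apply the sum-of-cubes factorisation and cancel (g + y).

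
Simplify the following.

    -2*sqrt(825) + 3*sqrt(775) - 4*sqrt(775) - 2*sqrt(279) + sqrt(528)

2*sqrt(825) = 10*sqrt(33); 3*sqrt(775) = 15*sqrt(31); 4*sqrt(775) = 20*sqrt(31); 2*sqrt(279) = 6*sqrt(31); sqrt(528) = 4*sqrt(33)

-11*sqrt(31) - 6*sqrt(33)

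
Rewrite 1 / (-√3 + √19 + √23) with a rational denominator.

Group as (√19 + √23) - √3; multiply by (√19 + √23) + √3, then rationalise the remaining surd.

(-39*√3 - √23 + 7*√19 + 2*√1311)/227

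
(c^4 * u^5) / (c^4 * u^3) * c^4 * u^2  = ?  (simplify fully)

Quotient: u^2
Multiply by c^4 * u^2: add exponents.

c^4*u^4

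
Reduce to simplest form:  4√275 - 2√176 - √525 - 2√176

4√275 = 20*√11; 2√176 = 8*√11; √525 = 5*√21; 2√176 = 8*√11

-5*√21 + 4*√11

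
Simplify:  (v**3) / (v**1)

Quotient: v**2

v**2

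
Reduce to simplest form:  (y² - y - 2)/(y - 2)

Factor: y² - y - 2 = (y - 2)·(y + 1)
Cancel the common factor (y - 2).

y + 1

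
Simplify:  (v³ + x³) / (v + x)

x^3 + v^3 = (v + x)(v² - v*x + x²).

v² - v*x + x²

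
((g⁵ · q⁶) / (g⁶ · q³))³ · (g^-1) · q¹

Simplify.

q^10/g⁴

Inside the bracket: (g^-1) · q³
Raise to the power 3: (g^-3) · q⁹
Multiply by (g^-1) · q¹: add exponents.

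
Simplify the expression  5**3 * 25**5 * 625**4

5**3 = 5**3; 25**5 = 5**10; 625**4 = 5**16
Combine exponents: 5**29

5**29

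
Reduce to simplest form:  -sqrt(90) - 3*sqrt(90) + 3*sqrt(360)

sqrt(90) = 3*sqrt(10); 3*sqrt(90) = 9*sqrt(10); 3*sqrt(360) = 18*sqrt(10)
Combine: (-3 - 9 + 18)·sqrt(10) = 6*sqrt(10)

6*sqrt(10)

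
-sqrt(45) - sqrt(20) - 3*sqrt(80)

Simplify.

-17*sqrt(5)

sqrt(45) = 3*sqrt(5); sqrt(20) = 2*sqrt(5); 3*sqrt(80) = 12*sqrt(5)
Combine: (-3 - 2 - 12)·sqrt(5) = -17*sqrt(5)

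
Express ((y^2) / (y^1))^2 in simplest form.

y^2

Inside the bracket: y^1
Raise to the power 2: y^2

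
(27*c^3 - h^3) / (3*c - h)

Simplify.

Factor as (a-b)(a^2+ab+b^2) with a=(3*c), b=h.

9*c^2 + 3*c*h + h^2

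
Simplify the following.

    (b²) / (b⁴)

Quotient: (b^-2)

b^(-2)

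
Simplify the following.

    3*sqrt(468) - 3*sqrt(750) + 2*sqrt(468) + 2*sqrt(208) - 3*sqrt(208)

-15*sqrt(30) + 26*sqrt(13)

3*sqrt(468) = 18*sqrt(13); 3*sqrt(750) = 15*sqrt(30); 2*sqrt(468) = 12*sqrt(13); 2*sqrt(208) = 8*sqrt(13); 3*sqrt(208) = 12*sqrt(13)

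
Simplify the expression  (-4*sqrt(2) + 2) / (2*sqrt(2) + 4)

(-5*sqrt(2) + 6)/2

Multiply numerator and denominator by -2*sqrt(2) + 4.
Denominator becomes 8; numerator becomes -20*sqrt(2) + 24.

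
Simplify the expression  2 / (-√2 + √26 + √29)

Group as (√26 + √29) - √2; multiply by (√26 + √29) + √2, then rationalise the remaining surd.

(-106*√2 - 2*√29 + 10*√26 + 8*√377)/207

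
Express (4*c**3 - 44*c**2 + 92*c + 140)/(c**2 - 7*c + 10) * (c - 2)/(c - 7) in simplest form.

Factor: 4*c**3 - 44*c**2 + 92*c + 140 = 4*(c - 5)*(c + 1)*(c - 7);  c**2 - 7*c + 10 = (c - 5)*(c - 2)
Cancel the common factors (c - 5), (c - 2), (c - 7).

4*c + 4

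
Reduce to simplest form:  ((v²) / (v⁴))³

Inside the bracket: (v^-2)
Raise to the power 3: (v^-6)

v^(-6)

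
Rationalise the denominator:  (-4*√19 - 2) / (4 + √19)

(-68 + 14*√19)/3

Multiply numerator and denominator by -√19 + 4.
Denominator becomes -3; numerator becomes -14*√19 + 68.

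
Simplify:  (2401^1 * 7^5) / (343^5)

2401^1 = 7^4; 7^5 = 7^5; 343^5 = 7^15
Combine exponents: 7^(-6)

7^(-6)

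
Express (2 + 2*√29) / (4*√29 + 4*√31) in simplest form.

Multiply numerator and denominator by -4*√31 + 4*√29.
Denominator becomes -32; numerator becomes -8*√899 - 8*√31 + 8*√29 + 232.

(-29 - √29 + √31 + √899)/4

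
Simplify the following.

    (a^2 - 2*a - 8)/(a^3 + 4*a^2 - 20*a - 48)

1/(a + 6)

Factor: a^2 - 2*a - 8 = (a - 4)*(a + 2);  a^3 + 4*a^2 - 20*a - 48 = (a + 2)*(a + 6)*(a - 4)
Cancel the common factors (a + 2), (a - 4).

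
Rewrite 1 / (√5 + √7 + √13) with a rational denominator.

(-2*√455 - √13 + 11*√7 + 15*√5)/139

Group as (√5 + √13) + √7; multiply by (√5 + √13) - √7, then rationalise the remaining surd.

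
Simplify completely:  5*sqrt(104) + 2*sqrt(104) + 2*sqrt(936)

26*sqrt(26)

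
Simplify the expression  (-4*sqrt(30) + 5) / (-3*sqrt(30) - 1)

(-19*sqrt(30) + 365)/269

Multiply numerator and denominator by -1 + 3*sqrt(30).
Denominator becomes -269; numerator becomes -365 + 19*sqrt(30).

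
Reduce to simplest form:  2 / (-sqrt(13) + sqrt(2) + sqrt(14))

(-6*sqrt(13) + 2*sqrt(14) + 50*sqrt(2) + 8*sqrt(91))/103

Group as (sqrt(2) + sqrt(14)) - sqrt(13); multiply by (sqrt(2) + sqrt(14)) + sqrt(13), then rationalise the remaining surd.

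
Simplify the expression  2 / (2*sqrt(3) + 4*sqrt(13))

Multiply numerator and denominator by -2*sqrt(3) + 4*sqrt(13).
Denominator becomes 196; numerator becomes -4*sqrt(3) + 8*sqrt(13).

(-sqrt(3) + 2*sqrt(13))/49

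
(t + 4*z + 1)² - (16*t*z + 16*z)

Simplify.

(t - 4*z + 1)²

Expand the square and combine the (16*t*z + 16*z) term.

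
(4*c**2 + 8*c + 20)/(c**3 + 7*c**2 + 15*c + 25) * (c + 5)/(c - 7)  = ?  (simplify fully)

Factor: 4*c**2 + 8*c + 20 = 4*(c**2 + 2*c + 5);  c**3 + 7*c**2 + 15*c + 25 = (c**2 + 2*c + 5)*(c + 5)
Cancel the common factors (c**2 + 2*c + 5), (c + 5).

4/(c - 7)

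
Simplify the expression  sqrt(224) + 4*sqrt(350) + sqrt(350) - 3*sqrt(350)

14*sqrt(14)

sqrt(224) = 4*sqrt(14); 4*sqrt(350) = 20*sqrt(14); sqrt(350) = 5*sqrt(14); 3*sqrt(350) = 15*sqrt(14)
Combine: (4 + 20 + 5 - 15)·sqrt(14) = 14*sqrt(14)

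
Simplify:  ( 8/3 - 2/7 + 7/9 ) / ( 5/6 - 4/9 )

398/49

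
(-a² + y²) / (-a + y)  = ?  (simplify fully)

a + y

Factor y^2 - a^2 and cancel (-a + y).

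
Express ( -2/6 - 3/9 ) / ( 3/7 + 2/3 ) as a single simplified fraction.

-14/23

Numerator: -2/6 - 3/9 = -2/3
Denominator: 3/7 + 2/3 = 23/21
Divide: (-2/3) · (21/23) = -14/23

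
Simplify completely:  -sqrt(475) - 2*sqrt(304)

sqrt(475) = 5*sqrt(19); 2*sqrt(304) = 8*sqrt(19)
Combine: (-5 - 8)·sqrt(19) = -13*sqrt(19)

-13*sqrt(19)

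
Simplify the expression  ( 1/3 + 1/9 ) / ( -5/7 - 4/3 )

-28/129

Numerator: 1/3 + 1/9 = 4/9
Denominator: -5/7 - 4/3 = -43/21
Divide: (4/9) · (-21/43) = -28/129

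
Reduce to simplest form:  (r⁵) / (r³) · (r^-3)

Quotient: r²
Multiply by (r^-3): add exponents.

1/r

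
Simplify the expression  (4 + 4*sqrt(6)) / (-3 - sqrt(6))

Multiply numerator and denominator by -3 + sqrt(6).
Denominator becomes 3; numerator becomes -8*sqrt(6) + 12.

(-8*sqrt(6) + 12)/3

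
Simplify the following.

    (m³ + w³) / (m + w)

Factor as (a+b)(a^2-ab+b^2) with a=m, b=w.

m² - m*w + w²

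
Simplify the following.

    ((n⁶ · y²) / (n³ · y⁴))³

n⁹/y⁶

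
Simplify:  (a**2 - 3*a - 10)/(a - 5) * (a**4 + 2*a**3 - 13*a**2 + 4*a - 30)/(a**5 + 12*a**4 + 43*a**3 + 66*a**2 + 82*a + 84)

(a**2 + 2*a - 15)/(a**2 + 10*a + 21)

Factor: a**2 - 3*a - 10 = (a + 2)*(a - 5);  a**4 + 2*a**3 - 13*a**2 + 4*a - 30 = (a + 5)*(a**2 + 2)*(a - 3);  a**5 + 12*a**4 + 43*a**3 + 66*a**2 + 82*a + 84 = (a**2 + 2)*(a + 7)*(a + 3)*(a + 2)
Cancel the common factors (a**2 + 2), (a - 5), (a + 2).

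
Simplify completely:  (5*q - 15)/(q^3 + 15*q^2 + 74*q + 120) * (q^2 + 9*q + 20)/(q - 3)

Factor: 5*q - 15 = 5*(q - 3);  q^3 + 15*q^2 + 74*q + 120 = (q + 6)*(q + 4)*(q + 5);  q^2 + 9*q + 20 = (q + 4)*(q + 5)
Cancel the common factors (q - 3), (q + 4), (q + 5).

5/(q + 6)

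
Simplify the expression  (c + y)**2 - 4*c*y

Expand the square and combine the 4*c*y term.

(c - y)**2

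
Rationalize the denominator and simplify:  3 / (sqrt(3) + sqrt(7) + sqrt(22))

(-9*sqrt(7) - 13*sqrt(3) + sqrt(462) + 6*sqrt(22))/10

Group as (sqrt(7) + sqrt(22)) + sqrt(3); multiply by (sqrt(7) + sqrt(22)) - sqrt(3), then rationalise the remaining surd.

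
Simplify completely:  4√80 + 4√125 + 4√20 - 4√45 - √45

29*√5

4√80 = 16*√5; 4√125 = 20*√5; 4√20 = 8*√5; 4√45 = 12*√5; √45 = 3*√5
Combine: (16 + 20 + 8 - 12 - 3)·√5 = 29*√5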